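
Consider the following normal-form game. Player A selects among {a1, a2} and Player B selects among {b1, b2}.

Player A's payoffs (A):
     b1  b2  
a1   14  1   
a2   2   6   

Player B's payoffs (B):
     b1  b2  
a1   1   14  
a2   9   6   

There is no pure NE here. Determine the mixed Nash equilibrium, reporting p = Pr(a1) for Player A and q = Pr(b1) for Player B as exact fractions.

Each player's mixing probability is pinned down by making the *other* player indifferent.
Player B indifferent between b1 and b2: p·1 + (1−p)·9 = p·14 + (1−p)·6 ⟹ 9 + (-8)p = 6 + 8p ⟹ p = 3/16.
Player A indifferent between a1 and a2: q·14 + (1−q)·1 = q·2 + (1−q)·6 ⟹ 1 + 13q = 6 + (-4)q ⟹ q = 5/17.

p = 3/16, q = 5/17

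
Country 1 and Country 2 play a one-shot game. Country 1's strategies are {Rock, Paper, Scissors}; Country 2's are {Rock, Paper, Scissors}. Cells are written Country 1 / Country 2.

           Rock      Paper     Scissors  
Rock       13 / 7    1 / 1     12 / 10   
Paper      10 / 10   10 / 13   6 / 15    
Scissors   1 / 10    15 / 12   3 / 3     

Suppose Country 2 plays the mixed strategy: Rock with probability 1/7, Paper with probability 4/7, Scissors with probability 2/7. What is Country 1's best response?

Scissors

Country 1's best reply maximizes expected payoff against the mix.
Rock: (1/7)·13 + (4/7)·1 + (2/7)·12 = 41/7
Paper: (1/7)·10 + (4/7)·10 + (2/7)·6 = 62/7
Scissors: (1/7)·1 + (4/7)·15 + (2/7)·3 = 67/7
Highest expected payoff is 67/7, from Scissors.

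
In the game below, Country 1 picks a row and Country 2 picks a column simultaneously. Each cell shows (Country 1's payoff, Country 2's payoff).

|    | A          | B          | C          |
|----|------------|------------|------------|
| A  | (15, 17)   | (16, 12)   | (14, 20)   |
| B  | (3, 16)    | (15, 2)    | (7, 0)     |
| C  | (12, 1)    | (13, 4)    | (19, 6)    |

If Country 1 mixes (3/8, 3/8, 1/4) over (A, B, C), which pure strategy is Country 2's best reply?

Country 2's best reply maximizes expected payoff against the mix.
A: (3/8)·17 + (3/8)·16 + (1/4)·1 = 101/8
B: (3/8)·12 + (3/8)·2 + (1/4)·4 = 25/4
C: (3/8)·20 + (3/8)·0 + (1/4)·6 = 9
Highest expected payoff is 101/8, from A.

A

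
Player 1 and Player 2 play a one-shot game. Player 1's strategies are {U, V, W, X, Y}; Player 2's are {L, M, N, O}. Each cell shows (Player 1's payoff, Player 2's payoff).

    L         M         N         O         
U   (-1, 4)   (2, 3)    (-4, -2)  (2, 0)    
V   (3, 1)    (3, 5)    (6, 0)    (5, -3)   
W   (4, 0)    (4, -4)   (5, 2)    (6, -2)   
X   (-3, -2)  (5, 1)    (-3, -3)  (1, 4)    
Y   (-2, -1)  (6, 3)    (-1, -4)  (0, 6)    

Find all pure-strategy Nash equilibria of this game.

A profile is a Nash equilibrium when each player is best-responding to the other.
Player 1's best responses — vs L: W (payoff 4); vs M: Y (payoff 6); vs N: V (payoff 6); vs O: W (payoff 6).
Player 2's best responses — vs U: L (payoff 4); vs V: M (payoff 5); vs W: N (payoff 2); vs X: O (payoff 4); vs Y: O (payoff 6).
No cell has both players best-responding. For instance, Player 1's best reply to N is V, but against V Player 2 prefers M over N.

No pure-strategy Nash equilibrium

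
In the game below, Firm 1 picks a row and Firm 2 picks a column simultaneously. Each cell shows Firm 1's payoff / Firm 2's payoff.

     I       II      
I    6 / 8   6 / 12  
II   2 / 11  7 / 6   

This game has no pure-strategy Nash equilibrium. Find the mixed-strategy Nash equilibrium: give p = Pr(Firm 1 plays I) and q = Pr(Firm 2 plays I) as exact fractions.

p = 5/9, q = 1/5

Each player's mixing probability is pinned down by making the *other* player indifferent.
Firm 2 indifferent between I and II: p·8 + (1−p)·11 = p·12 + (1−p)·6 ⟹ 11 + (-3)p = 6 + 6p ⟹ p = 5/9.
Firm 1 indifferent between I and II: q·6 + (1−q)·6 = q·2 + (1−q)·7 ⟹ 6 + 0q = 7 + (-5)q ⟹ q = 1/5.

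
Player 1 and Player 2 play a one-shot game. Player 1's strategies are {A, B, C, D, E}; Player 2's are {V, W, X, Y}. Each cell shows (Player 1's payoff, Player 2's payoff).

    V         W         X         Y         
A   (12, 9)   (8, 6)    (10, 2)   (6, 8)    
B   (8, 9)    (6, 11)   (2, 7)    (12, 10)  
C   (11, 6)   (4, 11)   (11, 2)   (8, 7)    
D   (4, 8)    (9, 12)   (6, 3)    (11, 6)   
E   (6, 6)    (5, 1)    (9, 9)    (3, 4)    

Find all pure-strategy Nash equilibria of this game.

Find each player's best response to every opponent strategy; NE are the intersections.
Player 1's best responses — vs V: A (payoff 12); vs W: D (payoff 9); vs X: C (payoff 11); vs Y: B (payoff 12).
Player 2's best responses — vs A: V (payoff 9); vs B: W (payoff 11); vs C: W (payoff 11); vs D: W (payoff 12); vs E: X (payoff 9).
Mutual best responses occur at (A, V) and (D, W); at each, neither player gains by switching.

(A, V) and (D, W)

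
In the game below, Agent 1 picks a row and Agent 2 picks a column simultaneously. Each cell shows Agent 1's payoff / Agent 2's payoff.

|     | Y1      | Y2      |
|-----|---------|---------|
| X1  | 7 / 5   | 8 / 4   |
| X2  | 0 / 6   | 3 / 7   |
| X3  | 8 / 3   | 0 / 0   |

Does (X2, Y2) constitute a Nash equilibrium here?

Holding Agent 2 at Y2: Agent 1 gets 3 from X2 but could get 8 by switching to X1. Agent 1 has a profitable deviation.

No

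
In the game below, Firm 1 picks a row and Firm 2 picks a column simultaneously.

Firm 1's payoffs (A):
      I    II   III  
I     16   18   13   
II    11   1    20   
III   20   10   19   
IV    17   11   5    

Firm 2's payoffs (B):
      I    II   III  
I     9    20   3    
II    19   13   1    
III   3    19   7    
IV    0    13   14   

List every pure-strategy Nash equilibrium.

Check mutual best responses: a cell is a NE iff neither player can gain by unilaterally deviating.
Firm 1's best responses — vs I: III (payoff 20); vs II: I (payoff 18); vs III: II (payoff 20).
Firm 2's best responses — vs I: II (payoff 20); vs II: I (payoff 19); vs III: II (payoff 19); vs IV: III (payoff 14).
The only mutual best response is (I, II); neither player gains by switching there.

(I, II)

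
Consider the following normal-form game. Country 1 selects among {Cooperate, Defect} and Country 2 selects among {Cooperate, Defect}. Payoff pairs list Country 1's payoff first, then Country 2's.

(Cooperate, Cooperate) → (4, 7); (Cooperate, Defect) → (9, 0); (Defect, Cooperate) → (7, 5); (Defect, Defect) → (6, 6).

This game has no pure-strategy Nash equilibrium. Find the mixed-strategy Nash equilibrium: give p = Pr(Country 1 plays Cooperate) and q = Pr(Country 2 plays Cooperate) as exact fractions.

In a mixed NE each player is indifferent between their pure strategies, so the opponent's mix sets the indifference.
Country 2 indifferent between Cooperate and Defect: p·7 + (1−p)·5 = p·0 + (1−p)·6 ⟹ 5 + 2p = 6 + (-6)p ⟹ p = 1/8.
Country 1 indifferent between Cooperate and Defect: q·4 + (1−q)·9 = q·7 + (1−q)·6 ⟹ 9 + (-5)q = 6 + 1q ⟹ q = 1/2.

p = 1/8, q = 1/2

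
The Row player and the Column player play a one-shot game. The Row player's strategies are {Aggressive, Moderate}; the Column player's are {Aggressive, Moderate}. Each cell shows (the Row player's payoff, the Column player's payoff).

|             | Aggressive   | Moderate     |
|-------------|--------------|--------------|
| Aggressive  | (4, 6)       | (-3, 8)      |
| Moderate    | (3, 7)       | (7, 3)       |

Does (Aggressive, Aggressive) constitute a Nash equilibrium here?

Holding the Column player at Aggressive: the Row player gets 4 from Aggressive, versus 3 from Moderate. No profitable deviation for the Row player.
Holding the Row player at Aggressive: the Column player gets 6 from Aggressive but could get 8 by switching to Moderate. The Column player has a profitable deviation.

No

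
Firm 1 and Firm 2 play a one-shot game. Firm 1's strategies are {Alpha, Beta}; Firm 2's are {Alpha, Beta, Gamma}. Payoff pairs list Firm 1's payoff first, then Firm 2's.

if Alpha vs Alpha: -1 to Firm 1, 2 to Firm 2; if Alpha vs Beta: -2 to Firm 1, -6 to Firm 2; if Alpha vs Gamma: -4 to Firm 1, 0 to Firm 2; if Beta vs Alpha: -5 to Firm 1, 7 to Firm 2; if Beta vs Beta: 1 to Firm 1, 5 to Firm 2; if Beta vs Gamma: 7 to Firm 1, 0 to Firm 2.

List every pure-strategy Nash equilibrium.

(Alpha, Alpha)

Check mutual best responses: a cell is a NE iff neither player can gain by unilaterally deviating.
Firm 1's best responses — vs Alpha: Alpha (payoff -1); vs Beta: Beta (payoff 1); vs Gamma: Beta (payoff 7).
Firm 2's best responses — vs Alpha: Alpha (payoff 2); vs Beta: Alpha (payoff 7).
The only mutual best response is (Alpha, Alpha); neither player gains by switching there.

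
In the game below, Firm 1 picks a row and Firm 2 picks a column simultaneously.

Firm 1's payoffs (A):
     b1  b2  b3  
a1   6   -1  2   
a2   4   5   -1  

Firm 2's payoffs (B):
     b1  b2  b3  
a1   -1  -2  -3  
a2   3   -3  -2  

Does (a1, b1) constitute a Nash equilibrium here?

Yes

Holding Firm 2 at b1: Firm 1 gets 6 from a1, versus 4 from a2. No profitable deviation for Firm 1.
Holding Firm 1 at a1: Firm 2 gets -1 from b1, versus -2 from b2, -3 from b3. No profitable deviation for Firm 2 either.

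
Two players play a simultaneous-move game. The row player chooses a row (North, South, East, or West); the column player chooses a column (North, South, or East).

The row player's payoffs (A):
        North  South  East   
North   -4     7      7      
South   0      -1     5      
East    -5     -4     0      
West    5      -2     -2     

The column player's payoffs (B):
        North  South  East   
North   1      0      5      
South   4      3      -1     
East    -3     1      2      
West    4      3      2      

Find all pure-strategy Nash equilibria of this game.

(North, East) and (West, North)

Find each player's best response to every opponent strategy; NE are the intersections.
The row player's best responses — vs North: West (payoff 5); vs South: North (payoff 7); vs East: North (payoff 7).
The column player's best responses — vs North: East (payoff 5); vs South: North (payoff 4); vs East: East (payoff 2); vs West: North (payoff 4).
Mutual best responses occur at (North, East) and (West, North); at each, neither player gains by switching.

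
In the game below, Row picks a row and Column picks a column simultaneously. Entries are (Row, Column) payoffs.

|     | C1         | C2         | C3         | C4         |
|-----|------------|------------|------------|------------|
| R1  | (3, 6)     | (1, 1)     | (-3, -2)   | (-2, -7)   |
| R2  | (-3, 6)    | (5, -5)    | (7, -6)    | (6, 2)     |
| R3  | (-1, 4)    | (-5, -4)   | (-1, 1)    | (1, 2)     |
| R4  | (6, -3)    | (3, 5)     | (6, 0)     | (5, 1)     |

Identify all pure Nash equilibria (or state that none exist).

Check mutual best responses: a cell is a NE iff neither player can gain by unilaterally deviating.
Row's best responses — vs C1: R4 (payoff 6); vs C2: R2 (payoff 5); vs C3: R2 (payoff 7); vs C4: R2 (payoff 6).
Column's best responses — vs R1: C1 (payoff 6); vs R2: C1 (payoff 6); vs R3: C1 (payoff 4); vs R4: C2 (payoff 5).
No cell has both players best-responding. For instance, Row's best reply to C4 is R2, but against R2 Column prefers C1 over C4.

No pure-strategy Nash equilibrium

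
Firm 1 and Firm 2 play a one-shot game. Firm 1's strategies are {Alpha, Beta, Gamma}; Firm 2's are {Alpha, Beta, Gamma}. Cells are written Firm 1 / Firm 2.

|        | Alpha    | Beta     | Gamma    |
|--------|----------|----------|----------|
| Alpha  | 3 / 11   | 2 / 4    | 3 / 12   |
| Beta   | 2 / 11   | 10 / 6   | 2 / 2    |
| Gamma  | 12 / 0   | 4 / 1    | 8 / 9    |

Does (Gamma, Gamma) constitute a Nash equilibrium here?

Yes

Holding Firm 2 at Gamma: Firm 1 gets 8 from Gamma, versus 3 from Alpha, 2 from Beta. No profitable deviation for Firm 1.
Holding Firm 1 at Gamma: Firm 2 gets 9 from Gamma, versus 0 from Alpha, 1 from Beta. No profitable deviation for Firm 2 either.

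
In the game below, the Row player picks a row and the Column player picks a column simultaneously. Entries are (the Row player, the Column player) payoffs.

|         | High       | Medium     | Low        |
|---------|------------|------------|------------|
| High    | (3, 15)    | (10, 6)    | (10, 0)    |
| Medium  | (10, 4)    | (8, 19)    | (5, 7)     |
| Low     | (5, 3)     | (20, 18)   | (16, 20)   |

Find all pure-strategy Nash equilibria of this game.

Find each player's best response to every opponent strategy; NE are the intersections.
The Row player's best responses — vs High: Medium (payoff 10); vs Medium: Low (payoff 20); vs Low: Low (payoff 16).
The Column player's best responses — vs High: High (payoff 15); vs Medium: Medium (payoff 19); vs Low: Low (payoff 20).
The only mutual best response is (Low, Low); neither player gains by switching there.

(Low, Low)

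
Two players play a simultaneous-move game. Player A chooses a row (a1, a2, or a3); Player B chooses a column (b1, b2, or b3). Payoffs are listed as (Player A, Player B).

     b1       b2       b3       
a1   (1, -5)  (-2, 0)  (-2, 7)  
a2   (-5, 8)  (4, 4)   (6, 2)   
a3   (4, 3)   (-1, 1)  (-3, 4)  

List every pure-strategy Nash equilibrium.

None

A profile is a Nash equilibrium when each player is best-responding to the other.
Player A's best responses — vs b1: a3 (payoff 4); vs b2: a2 (payoff 4); vs b3: a2 (payoff 6).
Player B's best responses — vs a1: b3 (payoff 7); vs a2: b1 (payoff 8); vs a3: b3 (payoff 4).
No cell has both players best-responding. For instance, Player A's best reply to b1 is a3, but against a3 Player B prefers b3 over b1.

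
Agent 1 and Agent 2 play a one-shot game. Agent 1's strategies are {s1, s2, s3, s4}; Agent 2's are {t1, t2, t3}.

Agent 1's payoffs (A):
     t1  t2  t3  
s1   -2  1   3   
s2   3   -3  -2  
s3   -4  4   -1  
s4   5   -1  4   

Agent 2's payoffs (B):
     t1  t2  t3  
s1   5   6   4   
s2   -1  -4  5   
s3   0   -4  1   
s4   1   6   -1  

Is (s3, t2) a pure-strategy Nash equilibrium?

Holding Agent 2 at t2: Agent 1 gets 4 from s3, versus 1 from s1, -3 from s2, -1 from s4. No profitable deviation for Agent 1.
Holding Agent 1 at s3: Agent 2 gets -4 from t2 but could get 1 by switching to t3. Agent 2 has a profitable deviation.

No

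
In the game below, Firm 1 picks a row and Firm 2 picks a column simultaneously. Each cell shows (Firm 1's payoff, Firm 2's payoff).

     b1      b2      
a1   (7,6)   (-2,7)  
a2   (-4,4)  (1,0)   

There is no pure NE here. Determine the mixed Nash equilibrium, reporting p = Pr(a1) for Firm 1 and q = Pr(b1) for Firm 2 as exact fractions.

p = 4/5, q = 3/14

In a mixed NE each player is indifferent between their pure strategies, so the opponent's mix sets the indifference.
Firm 2 indifferent between b1 and b2: p·6 + (1−p)·4 = p·7 + (1−p)·0 ⟹ 4 + 2p = 0 + 7p ⟹ p = 4/5.
Firm 1 indifferent between a1 and a2: q·7 + (1−q)·(-2) = q·(-4) + (1−q)·1 ⟹ (-2) + 9q = 1 + (-5)q ⟹ q = 3/14.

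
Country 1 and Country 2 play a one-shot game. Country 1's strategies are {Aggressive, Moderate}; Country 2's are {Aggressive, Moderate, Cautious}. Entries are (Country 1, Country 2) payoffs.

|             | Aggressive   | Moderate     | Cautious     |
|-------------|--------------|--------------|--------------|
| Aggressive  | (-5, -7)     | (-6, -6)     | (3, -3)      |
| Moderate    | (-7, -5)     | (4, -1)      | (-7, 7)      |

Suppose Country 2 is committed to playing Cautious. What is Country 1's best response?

Aggressive

With Country 2 fixed at Cautious, Country 1's payoffs are: Aggressive → 3, Moderate → -7.
The maximum is 3, achieved by Aggressive.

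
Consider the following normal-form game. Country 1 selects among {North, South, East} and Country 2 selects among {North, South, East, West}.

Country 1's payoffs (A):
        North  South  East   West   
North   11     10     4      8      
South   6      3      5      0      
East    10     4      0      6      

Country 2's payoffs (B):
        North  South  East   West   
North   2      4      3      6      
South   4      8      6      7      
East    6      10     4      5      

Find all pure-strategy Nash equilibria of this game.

(North, West)

Check mutual best responses: a cell is a NE iff neither player can gain by unilaterally deviating.
Country 1's best responses — vs North: North (payoff 11); vs South: North (payoff 10); vs East: South (payoff 5); vs West: North (payoff 8).
Country 2's best responses — vs North: West (payoff 6); vs South: South (payoff 8); vs East: South (payoff 10).
The only mutual best response is (North, West); neither player gains by switching there.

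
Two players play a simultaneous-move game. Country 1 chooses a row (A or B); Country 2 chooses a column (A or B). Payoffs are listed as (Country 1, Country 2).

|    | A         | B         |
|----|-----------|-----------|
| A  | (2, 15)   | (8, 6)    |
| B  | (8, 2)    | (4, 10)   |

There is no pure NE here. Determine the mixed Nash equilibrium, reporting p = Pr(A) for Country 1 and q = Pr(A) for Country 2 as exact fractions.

p = 8/17, q = 2/5

In a mixed NE each player is indifferent between their pure strategies, so the opponent's mix sets the indifference.
Country 2 indifferent between A and B: p·15 + (1−p)·2 = p·6 + (1−p)·10 ⟹ 2 + 13p = 10 + (-4)p ⟹ p = 8/17.
Country 1 indifferent between A and B: q·2 + (1−q)·8 = q·8 + (1−q)·4 ⟹ 8 + (-6)q = 4 + 4q ⟹ q = 2/5.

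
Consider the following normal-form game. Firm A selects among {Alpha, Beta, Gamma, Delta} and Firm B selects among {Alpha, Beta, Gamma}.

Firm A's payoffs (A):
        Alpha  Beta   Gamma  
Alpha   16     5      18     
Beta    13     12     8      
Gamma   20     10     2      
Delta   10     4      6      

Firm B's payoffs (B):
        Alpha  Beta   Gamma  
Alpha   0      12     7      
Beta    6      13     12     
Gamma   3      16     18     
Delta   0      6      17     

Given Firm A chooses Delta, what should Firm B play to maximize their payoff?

With Firm A fixed at Delta, Firm B's payoffs are: Alpha → 0, Beta → 6, Gamma → 17.
The maximum is 17, achieved by Gamma.

Gamma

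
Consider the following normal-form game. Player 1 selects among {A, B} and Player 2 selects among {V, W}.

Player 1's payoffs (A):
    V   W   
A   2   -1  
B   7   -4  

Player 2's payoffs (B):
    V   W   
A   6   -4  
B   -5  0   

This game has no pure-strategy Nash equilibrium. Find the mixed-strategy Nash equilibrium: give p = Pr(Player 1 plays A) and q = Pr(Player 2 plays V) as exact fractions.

p = 1/3, q = 3/8

Each player's mixing probability is pinned down by making the *other* player indifferent.
Player 2 indifferent between V and W: p·6 + (1−p)·(-5) = p·(-4) + (1−p)·0 ⟹ (-5) + 11p = 0 + (-4)p ⟹ p = 1/3.
Player 1 indifferent between A and B: q·2 + (1−q)·(-1) = q·7 + (1−q)·(-4) ⟹ (-1) + 3q = (-4) + 11q ⟹ q = 3/8.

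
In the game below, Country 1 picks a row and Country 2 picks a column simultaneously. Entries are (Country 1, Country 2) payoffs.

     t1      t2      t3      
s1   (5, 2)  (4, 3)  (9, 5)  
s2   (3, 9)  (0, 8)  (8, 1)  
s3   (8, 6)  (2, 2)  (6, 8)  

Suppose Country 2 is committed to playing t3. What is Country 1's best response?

s1

With Country 2 fixed at t3, Country 1's payoffs are: s1 → 9, s2 → 8, s3 → 6.
The maximum is 9, achieved by s1.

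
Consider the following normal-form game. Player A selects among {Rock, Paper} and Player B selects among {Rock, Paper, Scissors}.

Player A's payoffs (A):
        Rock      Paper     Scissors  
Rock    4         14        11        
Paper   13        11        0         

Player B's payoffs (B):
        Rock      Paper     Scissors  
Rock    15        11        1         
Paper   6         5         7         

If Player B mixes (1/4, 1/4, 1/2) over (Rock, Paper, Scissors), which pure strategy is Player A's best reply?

Player A's best reply maximizes expected payoff against the mix.
Rock: (1/4)·4 + (1/4)·14 + (1/2)·11 = 10
Paper: (1/4)·13 + (1/4)·11 + (1/2)·0 = 6
Highest expected payoff is 10, from Rock.

Rock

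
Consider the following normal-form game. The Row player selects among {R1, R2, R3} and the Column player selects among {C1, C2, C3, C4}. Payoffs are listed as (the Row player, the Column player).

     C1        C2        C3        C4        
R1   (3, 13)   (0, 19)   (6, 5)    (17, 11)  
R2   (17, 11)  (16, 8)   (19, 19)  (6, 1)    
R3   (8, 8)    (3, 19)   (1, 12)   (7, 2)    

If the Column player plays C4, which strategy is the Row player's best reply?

R1

With the Column player fixed at C4, the Row player's payoffs are: R1 → 17, R2 → 6, R3 → 7.
The maximum is 17, achieved by R1.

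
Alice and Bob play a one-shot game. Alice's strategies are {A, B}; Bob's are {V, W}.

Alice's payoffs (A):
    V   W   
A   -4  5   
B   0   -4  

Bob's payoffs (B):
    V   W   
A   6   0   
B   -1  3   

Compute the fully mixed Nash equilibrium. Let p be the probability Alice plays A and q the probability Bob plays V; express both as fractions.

Each player's mixing probability is pinned down by making the *other* player indifferent.
Bob indifferent between V and W: p·6 + (1−p)·(-1) = p·0 + (1−p)·3 ⟹ (-1) + 7p = 3 + (-3)p ⟹ p = 2/5.
Alice indifferent between A and B: q·(-4) + (1−q)·5 = q·0 + (1−q)·(-4) ⟹ 5 + (-9)q = (-4) + 4q ⟹ q = 9/13.

p = 2/5, q = 9/13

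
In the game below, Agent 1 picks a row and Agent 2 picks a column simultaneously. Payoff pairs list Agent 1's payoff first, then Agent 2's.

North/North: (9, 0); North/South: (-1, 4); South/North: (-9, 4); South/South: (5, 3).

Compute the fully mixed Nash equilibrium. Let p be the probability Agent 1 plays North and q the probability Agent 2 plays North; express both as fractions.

p = 1/5, q = 1/4

In a mixed NE each player is indifferent between their pure strategies, so the opponent's mix sets the indifference.
Agent 2 indifferent between North and South: p·0 + (1−p)·4 = p·4 + (1−p)·3 ⟹ 4 + (-4)p = 3 + 1p ⟹ p = 1/5.
Agent 1 indifferent between North and South: q·9 + (1−q)·(-1) = q·(-9) + (1−q)·5 ⟹ (-1) + 10q = 5 + (-14)q ⟹ q = 1/4.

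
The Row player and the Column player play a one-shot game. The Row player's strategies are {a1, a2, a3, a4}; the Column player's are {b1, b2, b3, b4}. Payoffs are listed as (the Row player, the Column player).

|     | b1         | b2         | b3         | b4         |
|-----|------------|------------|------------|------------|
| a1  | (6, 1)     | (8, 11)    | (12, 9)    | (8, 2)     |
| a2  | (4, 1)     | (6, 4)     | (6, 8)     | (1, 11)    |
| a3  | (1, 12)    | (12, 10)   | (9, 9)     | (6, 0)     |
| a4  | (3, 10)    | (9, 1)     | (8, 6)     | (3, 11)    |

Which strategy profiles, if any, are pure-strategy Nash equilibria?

There is no pure-strategy Nash equilibrium

Find each player's best response to every opponent strategy; NE are the intersections.
The Row player's best responses — vs b1: a1 (payoff 6); vs b2: a3 (payoff 12); vs b3: a1 (payoff 12); vs b4: a1 (payoff 8).
The Column player's best responses — vs a1: b2 (payoff 11); vs a2: b4 (payoff 11); vs a3: b1 (payoff 12); vs a4: b4 (payoff 11).
No cell has both players best-responding. For instance, the Row player's best reply to b2 is a3, but against a3 the Column player prefers b1 over b2.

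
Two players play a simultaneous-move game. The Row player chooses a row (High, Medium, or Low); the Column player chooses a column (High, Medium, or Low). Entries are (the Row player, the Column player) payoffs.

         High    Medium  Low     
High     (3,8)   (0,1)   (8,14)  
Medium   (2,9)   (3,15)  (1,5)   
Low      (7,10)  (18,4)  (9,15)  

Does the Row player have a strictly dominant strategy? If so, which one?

A strategy is strictly dominant if it gives the Row player a strictly higher payoff than every other strategy, against every choice by the opponent.
Low strictly dominates: vs High: 7 > each of {3, 2}; vs Medium: 18 > each of {0, 3}; vs Low: 9 > each of {8, 1}.

Low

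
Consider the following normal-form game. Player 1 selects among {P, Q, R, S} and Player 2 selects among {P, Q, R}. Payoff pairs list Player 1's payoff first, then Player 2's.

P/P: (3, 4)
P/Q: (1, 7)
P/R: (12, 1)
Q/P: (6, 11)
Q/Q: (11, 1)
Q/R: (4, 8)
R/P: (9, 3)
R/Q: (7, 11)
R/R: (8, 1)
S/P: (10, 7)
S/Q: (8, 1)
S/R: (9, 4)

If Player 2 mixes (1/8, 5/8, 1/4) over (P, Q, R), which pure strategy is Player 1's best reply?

Compute Player 1's expected payoff from each pure strategy against the given mix.
P: (1/8)·3 + (5/8)·1 + (1/4)·12 = 4
Q: (1/8)·6 + (5/8)·11 + (1/4)·4 = 69/8
R: (1/8)·9 + (5/8)·7 + (1/4)·8 = 15/2
S: (1/8)·10 + (5/8)·8 + (1/4)·9 = 17/2
Highest expected payoff is 69/8, from Q.

Q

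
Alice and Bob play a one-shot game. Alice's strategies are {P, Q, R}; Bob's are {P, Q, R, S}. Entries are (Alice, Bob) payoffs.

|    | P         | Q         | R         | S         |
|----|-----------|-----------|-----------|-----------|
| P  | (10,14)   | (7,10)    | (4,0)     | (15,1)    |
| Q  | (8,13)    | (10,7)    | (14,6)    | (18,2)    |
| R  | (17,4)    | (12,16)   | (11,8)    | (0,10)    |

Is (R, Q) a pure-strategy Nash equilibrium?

Yes

Holding Bob at Q: Alice gets 12 from R, versus 7 from P, 10 from Q. No profitable deviation for Alice.
Holding Alice at R: Bob gets 16 from Q, versus 4 from P, 8 from R, 10 from S. No profitable deviation for Bob either.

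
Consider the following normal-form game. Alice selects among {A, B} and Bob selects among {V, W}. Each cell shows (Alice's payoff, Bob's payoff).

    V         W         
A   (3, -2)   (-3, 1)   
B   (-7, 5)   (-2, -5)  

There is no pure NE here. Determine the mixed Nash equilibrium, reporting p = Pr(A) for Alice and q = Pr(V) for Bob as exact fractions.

Each player's mixing probability is pinned down by making the *other* player indifferent.
Bob indifferent between V and W: p·(-2) + (1−p)·5 = p·1 + (1−p)·(-5) ⟹ 5 + (-7)p = (-5) + 6p ⟹ p = 10/13.
Alice indifferent between A and B: q·3 + (1−q)·(-3) = q·(-7) + (1−q)·(-2) ⟹ (-3) + 6q = (-2) + (-5)q ⟹ q = 1/11.

p = 10/13, q = 1/11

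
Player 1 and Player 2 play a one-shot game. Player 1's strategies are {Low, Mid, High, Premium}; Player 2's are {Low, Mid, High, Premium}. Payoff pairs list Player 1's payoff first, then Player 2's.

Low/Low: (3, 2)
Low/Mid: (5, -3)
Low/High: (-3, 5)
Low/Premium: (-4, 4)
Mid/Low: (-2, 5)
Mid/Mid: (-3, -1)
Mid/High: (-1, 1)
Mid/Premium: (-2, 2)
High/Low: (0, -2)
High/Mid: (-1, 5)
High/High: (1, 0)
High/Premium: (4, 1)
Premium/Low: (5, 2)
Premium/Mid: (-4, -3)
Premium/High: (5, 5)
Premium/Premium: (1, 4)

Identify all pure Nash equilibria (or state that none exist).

Find each player's best response to every opponent strategy; NE are the intersections.
Player 1's best responses — vs Low: Premium (payoff 5); vs Mid: Low (payoff 5); vs High: Premium (payoff 5); vs Premium: High (payoff 4).
Player 2's best responses — vs Low: High (payoff 5); vs Mid: Low (payoff 5); vs High: Mid (payoff 5); vs Premium: High (payoff 5).
The only mutual best response is (Premium, High); neither player gains by switching there.

(Premium, High)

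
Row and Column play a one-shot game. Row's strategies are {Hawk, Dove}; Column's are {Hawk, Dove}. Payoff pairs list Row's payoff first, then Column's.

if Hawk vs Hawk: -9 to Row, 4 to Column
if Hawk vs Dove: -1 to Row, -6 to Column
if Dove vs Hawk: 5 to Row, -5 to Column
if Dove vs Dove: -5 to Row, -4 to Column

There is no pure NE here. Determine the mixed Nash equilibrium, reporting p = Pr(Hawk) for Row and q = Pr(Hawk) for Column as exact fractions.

p = 1/11, q = 2/9

In a mixed NE each player is indifferent between their pure strategies, so the opponent's mix sets the indifference.
Column indifferent between Hawk and Dove: p·4 + (1−p)·(-5) = p·(-6) + (1−p)·(-4) ⟹ (-5) + 9p = (-4) + (-2)p ⟹ p = 1/11.
Row indifferent between Hawk and Dove: q·(-9) + (1−q)·(-1) = q·5 + (1−q)·(-5) ⟹ (-1) + (-8)q = (-5) + 10q ⟹ q = 2/9.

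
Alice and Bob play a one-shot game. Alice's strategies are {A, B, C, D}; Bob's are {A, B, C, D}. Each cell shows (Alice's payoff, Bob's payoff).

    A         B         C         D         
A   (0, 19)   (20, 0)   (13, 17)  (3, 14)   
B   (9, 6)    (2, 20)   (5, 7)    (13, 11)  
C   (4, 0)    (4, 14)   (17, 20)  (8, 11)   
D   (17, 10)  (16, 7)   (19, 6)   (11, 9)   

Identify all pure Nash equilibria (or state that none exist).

(D, A)

Check mutual best responses: a cell is a NE iff neither player can gain by unilaterally deviating.
Alice's best responses — vs A: D (payoff 17); vs B: A (payoff 20); vs C: D (payoff 19); vs D: B (payoff 13).
Bob's best responses — vs A: A (payoff 19); vs B: B (payoff 20); vs C: C (payoff 20); vs D: A (payoff 10).
The only mutual best response is (D, A); neither player gains by switching there.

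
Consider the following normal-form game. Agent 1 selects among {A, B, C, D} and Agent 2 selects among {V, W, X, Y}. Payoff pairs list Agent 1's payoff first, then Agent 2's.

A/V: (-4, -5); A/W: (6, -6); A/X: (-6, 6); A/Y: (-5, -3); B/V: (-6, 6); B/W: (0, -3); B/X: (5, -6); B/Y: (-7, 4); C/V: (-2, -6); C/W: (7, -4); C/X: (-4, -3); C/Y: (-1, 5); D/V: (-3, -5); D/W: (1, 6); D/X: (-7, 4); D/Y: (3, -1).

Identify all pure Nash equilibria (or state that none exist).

There is no pure-strategy Nash equilibrium

Find each player's best response to every opponent strategy; NE are the intersections.
Agent 1's best responses — vs V: C (payoff -2); vs W: C (payoff 7); vs X: B (payoff 5); vs Y: D (payoff 3).
Agent 2's best responses — vs A: X (payoff 6); vs B: V (payoff 6); vs C: Y (payoff 5); vs D: W (payoff 6).
No cell has both players best-responding. For instance, Agent 1's best reply to Y is D, but against D Agent 2 prefers W over Y.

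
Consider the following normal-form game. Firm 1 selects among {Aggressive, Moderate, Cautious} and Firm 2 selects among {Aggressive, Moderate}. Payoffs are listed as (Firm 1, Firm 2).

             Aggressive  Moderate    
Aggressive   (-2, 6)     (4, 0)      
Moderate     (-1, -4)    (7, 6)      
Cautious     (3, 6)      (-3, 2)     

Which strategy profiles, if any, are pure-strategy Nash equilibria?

(Moderate, Moderate) and (Cautious, Aggressive)

Check mutual best responses: a cell is a NE iff neither player can gain by unilaterally deviating.
Firm 1's best responses — vs Aggressive: Cautious (payoff 3); vs Moderate: Moderate (payoff 7).
Firm 2's best responses — vs Aggressive: Aggressive (payoff 6); vs Moderate: Moderate (payoff 6); vs Cautious: Aggressive (payoff 6).
Mutual best responses occur at (Moderate, Moderate) and (Cautious, Aggressive); at each, neither player gains by switching.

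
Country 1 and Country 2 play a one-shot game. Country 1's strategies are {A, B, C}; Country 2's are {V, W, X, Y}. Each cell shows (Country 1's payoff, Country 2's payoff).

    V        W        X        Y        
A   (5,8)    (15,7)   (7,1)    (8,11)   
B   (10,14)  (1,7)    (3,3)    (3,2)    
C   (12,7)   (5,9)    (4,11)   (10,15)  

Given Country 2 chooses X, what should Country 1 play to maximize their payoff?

With Country 2 fixed at X, Country 1's payoffs are: A → 7, B → 3, C → 4.
The maximum is 7, achieved by A.

A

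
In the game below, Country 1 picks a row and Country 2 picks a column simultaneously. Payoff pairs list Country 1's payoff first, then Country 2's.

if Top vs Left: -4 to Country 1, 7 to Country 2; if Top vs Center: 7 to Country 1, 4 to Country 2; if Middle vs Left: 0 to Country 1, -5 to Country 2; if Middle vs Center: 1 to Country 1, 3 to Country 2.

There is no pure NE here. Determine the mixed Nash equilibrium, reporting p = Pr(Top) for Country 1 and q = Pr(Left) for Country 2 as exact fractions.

p = 8/11, q = 3/5

In a mixed NE each player is indifferent between their pure strategies, so the opponent's mix sets the indifference.
Country 2 indifferent between Left and Center: p·7 + (1−p)·(-5) = p·4 + (1−p)·3 ⟹ (-5) + 12p = 3 + 1p ⟹ p = 8/11.
Country 1 indifferent between Top and Middle: q·(-4) + (1−q)·7 = q·0 + (1−q)·1 ⟹ 7 + (-11)q = 1 + (-1)q ⟹ q = 3/5.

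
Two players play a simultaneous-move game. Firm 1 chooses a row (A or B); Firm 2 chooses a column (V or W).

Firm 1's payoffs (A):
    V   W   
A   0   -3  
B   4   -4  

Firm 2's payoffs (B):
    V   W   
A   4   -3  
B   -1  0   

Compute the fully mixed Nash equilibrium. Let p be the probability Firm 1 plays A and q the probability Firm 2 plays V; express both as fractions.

p = 1/8, q = 1/5

In a mixed NE each player is indifferent between their pure strategies, so the opponent's mix sets the indifference.
Firm 2 indifferent between V and W: p·4 + (1−p)·(-1) = p·(-3) + (1−p)·0 ⟹ (-1) + 5p = 0 + (-3)p ⟹ p = 1/8.
Firm 1 indifferent between A and B: q·0 + (1−q)·(-3) = q·4 + (1−q)·(-4) ⟹ (-3) + 3q = (-4) + 8q ⟹ q = 1/5.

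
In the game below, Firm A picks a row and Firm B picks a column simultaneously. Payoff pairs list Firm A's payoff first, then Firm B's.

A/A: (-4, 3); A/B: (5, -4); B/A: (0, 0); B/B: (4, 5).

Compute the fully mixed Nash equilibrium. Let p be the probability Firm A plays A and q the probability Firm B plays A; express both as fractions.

p = 5/12, q = 1/5

Each player's mixing probability is pinned down by making the *other* player indifferent.
Firm B indifferent between A and B: p·3 + (1−p)·0 = p·(-4) + (1−p)·5 ⟹ 0 + 3p = 5 + (-9)p ⟹ p = 5/12.
Firm A indifferent between A and B: q·(-4) + (1−q)·5 = q·0 + (1−q)·4 ⟹ 5 + (-9)q = 4 + (-4)q ⟹ q = 1/5.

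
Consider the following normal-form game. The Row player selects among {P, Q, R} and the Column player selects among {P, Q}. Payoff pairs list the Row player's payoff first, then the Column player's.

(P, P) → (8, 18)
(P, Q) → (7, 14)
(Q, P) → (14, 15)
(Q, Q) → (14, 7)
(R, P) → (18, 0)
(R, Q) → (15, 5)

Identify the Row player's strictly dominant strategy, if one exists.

Check whether one of the Row player's strategies beats all alternatives regardless of what the opponent does.
R strictly dominates: vs P: 18 > each of {8, 14}; vs Q: 15 > each of {7, 14}.

R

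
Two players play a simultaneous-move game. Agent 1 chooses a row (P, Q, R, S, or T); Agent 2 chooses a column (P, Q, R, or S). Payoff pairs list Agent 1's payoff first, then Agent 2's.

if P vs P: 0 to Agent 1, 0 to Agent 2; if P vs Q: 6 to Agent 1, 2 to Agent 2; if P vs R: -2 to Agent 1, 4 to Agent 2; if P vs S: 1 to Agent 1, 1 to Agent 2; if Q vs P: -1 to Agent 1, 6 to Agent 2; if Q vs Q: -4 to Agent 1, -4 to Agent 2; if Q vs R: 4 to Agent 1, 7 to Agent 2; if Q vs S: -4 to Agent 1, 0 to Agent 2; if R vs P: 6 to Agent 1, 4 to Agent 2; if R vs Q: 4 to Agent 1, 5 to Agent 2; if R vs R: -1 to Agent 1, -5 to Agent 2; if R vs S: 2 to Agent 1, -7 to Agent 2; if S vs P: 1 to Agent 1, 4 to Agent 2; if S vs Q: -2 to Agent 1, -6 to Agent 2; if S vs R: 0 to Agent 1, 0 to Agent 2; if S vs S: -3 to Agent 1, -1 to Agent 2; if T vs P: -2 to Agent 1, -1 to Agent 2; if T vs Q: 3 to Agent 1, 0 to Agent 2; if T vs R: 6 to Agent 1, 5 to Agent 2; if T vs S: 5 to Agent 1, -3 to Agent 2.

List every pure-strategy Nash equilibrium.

(T, R)

Find each player's best response to every opponent strategy; NE are the intersections.
Agent 1's best responses — vs P: R (payoff 6); vs Q: P (payoff 6); vs R: T (payoff 6); vs S: T (payoff 5).
Agent 2's best responses — vs P: R (payoff 4); vs Q: R (payoff 7); vs R: Q (payoff 5); vs S: P (payoff 4); vs T: R (payoff 5).
The only mutual best response is (T, R); neither player gains by switching there.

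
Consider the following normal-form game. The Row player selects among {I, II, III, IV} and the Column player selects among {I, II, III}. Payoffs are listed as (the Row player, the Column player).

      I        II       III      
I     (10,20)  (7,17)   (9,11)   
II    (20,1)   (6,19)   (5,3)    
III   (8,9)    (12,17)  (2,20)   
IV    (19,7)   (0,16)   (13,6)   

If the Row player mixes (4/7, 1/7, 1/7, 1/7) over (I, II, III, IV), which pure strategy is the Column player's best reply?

II

The Column player's best reply maximizes expected payoff against the mix.
I: (4/7)·20 + (1/7)·1 + (1/7)·9 + (1/7)·7 = 97/7
II: (4/7)·17 + (1/7)·19 + (1/7)·17 + (1/7)·16 = 120/7
III: (4/7)·11 + (1/7)·3 + (1/7)·20 + (1/7)·6 = 73/7
Highest expected payoff is 120/7, from II.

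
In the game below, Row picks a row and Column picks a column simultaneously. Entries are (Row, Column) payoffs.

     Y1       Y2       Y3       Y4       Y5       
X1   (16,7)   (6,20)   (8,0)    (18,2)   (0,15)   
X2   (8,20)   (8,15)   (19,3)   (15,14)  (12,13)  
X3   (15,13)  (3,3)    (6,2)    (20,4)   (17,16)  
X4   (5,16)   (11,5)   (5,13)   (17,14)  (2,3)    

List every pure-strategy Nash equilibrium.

(X3, Y5)

Check mutual best responses: a cell is a NE iff neither player can gain by unilaterally deviating.
Row's best responses — vs Y1: X1 (payoff 16); vs Y2: X4 (payoff 11); vs Y3: X2 (payoff 19); vs Y4: X3 (payoff 20); vs Y5: X3 (payoff 17).
Column's best responses — vs X1: Y2 (payoff 20); vs X2: Y1 (payoff 20); vs X3: Y5 (payoff 16); vs X4: Y1 (payoff 16).
The only mutual best response is (X3, Y5); neither player gains by switching there.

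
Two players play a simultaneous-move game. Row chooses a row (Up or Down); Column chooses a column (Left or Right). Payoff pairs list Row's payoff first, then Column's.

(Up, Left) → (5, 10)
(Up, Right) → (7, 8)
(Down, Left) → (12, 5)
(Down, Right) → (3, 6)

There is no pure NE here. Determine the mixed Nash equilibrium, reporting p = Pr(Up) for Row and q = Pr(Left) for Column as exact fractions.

p = 1/3, q = 4/11

In a mixed NE each player is indifferent between their pure strategies, so the opponent's mix sets the indifference.
Column indifferent between Left and Right: p·10 + (1−p)·5 = p·8 + (1−p)·6 ⟹ 5 + 5p = 6 + 2p ⟹ p = 1/3.
Row indifferent between Up and Down: q·5 + (1−q)·7 = q·12 + (1−q)·3 ⟹ 7 + (-2)q = 3 + 9q ⟹ q = 4/11.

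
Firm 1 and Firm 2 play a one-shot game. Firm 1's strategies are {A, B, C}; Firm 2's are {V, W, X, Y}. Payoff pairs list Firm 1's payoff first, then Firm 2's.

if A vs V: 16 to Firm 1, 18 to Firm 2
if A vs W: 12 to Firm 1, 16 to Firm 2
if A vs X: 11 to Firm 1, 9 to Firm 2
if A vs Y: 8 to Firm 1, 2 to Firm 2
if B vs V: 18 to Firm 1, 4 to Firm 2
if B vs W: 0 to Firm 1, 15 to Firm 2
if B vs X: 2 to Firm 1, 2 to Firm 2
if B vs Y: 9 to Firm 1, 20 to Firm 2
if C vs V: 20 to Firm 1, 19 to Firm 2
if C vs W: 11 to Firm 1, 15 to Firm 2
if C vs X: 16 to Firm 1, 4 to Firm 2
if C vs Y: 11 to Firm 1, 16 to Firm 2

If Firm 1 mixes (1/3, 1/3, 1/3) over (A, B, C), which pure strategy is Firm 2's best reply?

W

Compute Firm 2's expected payoff from each pure strategy against the given mix.
V: (1/3)·18 + (1/3)·4 + (1/3)·19 = 41/3
W: (1/3)·16 + (1/3)·15 + (1/3)·15 = 46/3
X: (1/3)·9 + (1/3)·2 + (1/3)·4 = 5
Y: (1/3)·2 + (1/3)·20 + (1/3)·16 = 38/3
Highest expected payoff is 46/3, from W.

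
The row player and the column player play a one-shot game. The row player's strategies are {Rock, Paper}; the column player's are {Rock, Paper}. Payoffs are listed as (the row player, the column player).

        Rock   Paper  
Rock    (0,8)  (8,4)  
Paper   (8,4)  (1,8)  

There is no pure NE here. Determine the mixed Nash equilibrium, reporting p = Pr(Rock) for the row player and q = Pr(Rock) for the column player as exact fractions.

Each player's mixing probability is pinned down by making the *other* player indifferent.
The column player indifferent between Rock and Paper: p·8 + (1−p)·4 = p·4 + (1−p)·8 ⟹ 4 + 4p = 8 + (-4)p ⟹ p = 1/2.
The row player indifferent between Rock and Paper: q·0 + (1−q)·8 = q·8 + (1−q)·1 ⟹ 8 + (-8)q = 1 + 7q ⟹ q = 7/15.

p = 1/2, q = 7/15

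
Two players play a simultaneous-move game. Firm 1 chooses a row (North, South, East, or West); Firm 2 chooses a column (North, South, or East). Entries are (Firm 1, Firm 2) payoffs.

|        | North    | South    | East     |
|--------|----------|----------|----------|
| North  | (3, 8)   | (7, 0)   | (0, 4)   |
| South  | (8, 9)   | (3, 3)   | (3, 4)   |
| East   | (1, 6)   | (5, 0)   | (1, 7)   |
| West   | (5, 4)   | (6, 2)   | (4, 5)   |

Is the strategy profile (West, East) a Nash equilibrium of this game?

Holding Firm 2 at East: Firm 1 gets 4 from West, versus 0 from North, 3 from South, 1 from East. No profitable deviation for Firm 1.
Holding Firm 1 at West: Firm 2 gets 5 from East, versus 4 from North, 2 from South. No profitable deviation for Firm 2 either.

Yes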